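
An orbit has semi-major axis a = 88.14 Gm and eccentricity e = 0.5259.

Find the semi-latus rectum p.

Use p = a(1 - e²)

Convert to SI: a = 88.14 Gm = 8.814e+10 m.
p = a (1 − e²).
p = 8.814e+10 · (1 − (0.5259)²) = 8.814e+10 · 0.723429 ≈ 6.376e+10 m = 63.76 Gm.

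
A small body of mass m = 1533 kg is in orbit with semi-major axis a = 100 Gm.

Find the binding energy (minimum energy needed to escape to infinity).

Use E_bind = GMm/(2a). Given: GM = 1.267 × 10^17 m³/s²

Convert to SI: a = 100 Gm = 1e+11 m.
Total orbital energy is E = −GMm/(2a); binding energy is E_bind = −E = GMm/(2a).
E_bind = 1.267e+17 · 1533 / (2 · 1e+11) J ≈ 9.712e+08 J = 971.2 MJ.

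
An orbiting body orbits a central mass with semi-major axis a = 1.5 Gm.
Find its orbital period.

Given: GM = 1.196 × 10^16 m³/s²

Convert to SI: a = 1.5 Gm = 1.5e+09 m.
Kepler's third law: T = 2π √(a³ / GM).
Substituting a = 1.5e+09 m and GM = 1.196e+16 m³/s²:
T = 2π √((1.5e+09)³ / 1.196e+16) s
T ≈ 3.338e+06 s = 38.63 days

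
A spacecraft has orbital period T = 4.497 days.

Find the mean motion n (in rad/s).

Convert to SI: T = 4.497 days = 388541 s.
n = 2π / T.
n = 2π / 388541 s ≈ 1.617e-05 rad/s.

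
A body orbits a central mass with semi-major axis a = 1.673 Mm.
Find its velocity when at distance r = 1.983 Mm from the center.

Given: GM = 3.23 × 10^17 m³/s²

Convert to SI: a = 1.673 Mm = 1.673e+06 m; r = 1.983 Mm = 1.983e+06 m.
Vis-viva: v = √(GM · (2/r − 1/a)).
2/r − 1/a = 2/1.983e+06 − 1/1.673e+06 = 4.10844e-07 m⁻¹.
v = √(3.23e+17 · 4.10844e-07) m/s ≈ 3.643e+05 m/s = 364.3 km/s.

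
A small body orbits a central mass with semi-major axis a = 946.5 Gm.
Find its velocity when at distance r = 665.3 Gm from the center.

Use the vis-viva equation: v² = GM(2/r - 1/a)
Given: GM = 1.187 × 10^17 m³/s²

Convert to SI: a = 946.5 Gm = 9.465e+11 m; r = 665.3 Gm = 6.653e+11 m.
Vis-viva: v = √(GM · (2/r − 1/a)).
2/r − 1/a = 2/6.653e+11 − 1/9.465e+11 = 1.94964e-12 m⁻¹.
v = √(1.187e+17 · 1.94964e-12) m/s ≈ 481.1 m/s = 481.1 m/s.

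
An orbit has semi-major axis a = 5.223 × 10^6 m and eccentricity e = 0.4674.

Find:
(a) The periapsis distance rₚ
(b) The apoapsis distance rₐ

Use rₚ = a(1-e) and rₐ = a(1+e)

(a) rₚ = a(1 − e) = 5.223e+06 · (1 − 0.4674) = 5.223e+06 · 0.5326 ≈ 2.782e+06 m = 2.782 × 10^6 m.
(b) rₐ = a(1 + e) = 5.223e+06 · (1 + 0.4674) = 5.223e+06 · 1.4674 ≈ 7.664e+06 m = 7.664 × 10^6 m.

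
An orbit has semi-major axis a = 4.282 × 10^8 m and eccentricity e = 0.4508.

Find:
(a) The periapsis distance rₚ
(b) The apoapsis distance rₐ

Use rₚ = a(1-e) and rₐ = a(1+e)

(a) rₚ = a(1 − e) = 4.282e+08 · (1 − 0.4508) = 4.282e+08 · 0.5492 ≈ 2.352e+08 m = 2.352 × 10^8 m.
(b) rₐ = a(1 + e) = 4.282e+08 · (1 + 0.4508) = 4.282e+08 · 1.4508 ≈ 6.212e+08 m = 6.212 × 10^8 m.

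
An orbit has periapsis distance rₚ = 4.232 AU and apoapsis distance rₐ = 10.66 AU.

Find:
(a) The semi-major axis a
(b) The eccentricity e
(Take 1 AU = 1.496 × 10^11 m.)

Convert to SI: rₚ = 4.232 AU = 6.33107e+11 m; rₐ = 10.66 AU = 1.59474e+12 m.
(a) a = (rₚ + rₐ) / 2 = (6.33107e+11 + 1.59474e+12) / 2 ≈ 1.114e+12 m = 7.446 AU.
(b) e = (rₐ − rₚ) / (rₐ + rₚ) = (1.59474e+12 − 6.33107e+11) / (1.59474e+12 + 6.33107e+11) ≈ 0.4316.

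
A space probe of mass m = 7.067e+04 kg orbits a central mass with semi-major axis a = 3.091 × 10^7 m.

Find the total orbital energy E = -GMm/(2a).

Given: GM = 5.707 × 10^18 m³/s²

E = −GMm / (2a).
E = −5.707e+18 · 7.067e+04 / (2 · 3.091e+07) J ≈ -6.524e+15 J = -6.524 PJ.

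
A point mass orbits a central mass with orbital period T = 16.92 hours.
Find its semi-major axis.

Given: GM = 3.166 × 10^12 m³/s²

Convert to SI: T = 16.92 hours = 60912 s.
Invert Kepler's third law: a = (GM · T² / (4π²))^(1/3).
Substituting T = 60912 s and GM = 3.166e+12 m³/s²:
a = (3.166e+12 · (60912)² / (4π²))^(1/3) m
a ≈ 6.676e+06 m = 6.676 × 10^6 m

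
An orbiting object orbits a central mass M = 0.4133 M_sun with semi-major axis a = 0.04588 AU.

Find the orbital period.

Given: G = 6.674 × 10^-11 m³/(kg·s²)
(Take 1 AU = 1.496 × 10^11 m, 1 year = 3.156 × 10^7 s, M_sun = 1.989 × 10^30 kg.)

Convert to SI: a = 0.04588 AU = 6.86365e+09 m; M = 0.4133 M_sun = 8.22054e+29 kg.
GM = G · M = 6.674e-11 · 8.22054e+29 = 5.48639e+19 m³/s².
Kepler's third law: T = 2π √(a³ / GM).
Substituting a = 6.86365e+09 m and GM = 5.48639e+19 m³/s²:
T = 2π √((6.86365e+09)³ / 5.48639e+19) s
T ≈ 4.824e+05 s = 0.01528 years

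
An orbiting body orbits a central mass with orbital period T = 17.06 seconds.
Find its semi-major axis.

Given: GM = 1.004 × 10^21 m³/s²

Invert Kepler's third law: a = (GM · T² / (4π²))^(1/3).
Substituting T = 17.06 s and GM = 1.004e+21 m³/s²:
a = (1.004e+21 · (17.06)² / (4π²))^(1/3) m
a ≈ 1.949e+07 m = 19.49 Mm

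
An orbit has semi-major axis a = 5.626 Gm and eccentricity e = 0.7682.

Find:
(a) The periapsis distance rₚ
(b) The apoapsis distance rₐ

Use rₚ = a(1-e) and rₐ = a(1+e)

Convert to SI: a = 5.626 Gm = 5.626e+09 m.
(a) rₚ = a(1 − e) = 5.626e+09 · (1 − 0.7682) = 5.626e+09 · 0.2318 ≈ 1.304e+09 m = 1.304 Gm.
(b) rₐ = a(1 + e) = 5.626e+09 · (1 + 0.7682) = 5.626e+09 · 1.7682 ≈ 9.948e+09 m = 9.948 Gm.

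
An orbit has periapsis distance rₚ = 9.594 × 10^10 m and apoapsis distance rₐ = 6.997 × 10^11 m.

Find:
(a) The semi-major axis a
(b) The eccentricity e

(a) a = (rₚ + rₐ) / 2 = (9.594e+10 + 6.997e+11) / 2 ≈ 3.978e+11 m = 3.978 × 10^11 m.
(b) e = (rₐ − rₚ) / (rₐ + rₚ) = (6.997e+11 − 9.594e+10) / (6.997e+11 + 9.594e+10) ≈ 0.7588.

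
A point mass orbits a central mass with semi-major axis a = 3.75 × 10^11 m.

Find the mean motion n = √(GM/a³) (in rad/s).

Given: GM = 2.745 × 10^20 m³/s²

n = √(GM / a³).
n = √(2.745e+20 / (3.75e+11)³) rad/s ≈ 7.215e-08 rad/s.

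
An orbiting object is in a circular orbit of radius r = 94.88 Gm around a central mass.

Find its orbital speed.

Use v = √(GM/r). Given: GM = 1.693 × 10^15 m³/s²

Convert to SI: r = 94.88 Gm = 9.488e+10 m.
For a circular orbit, gravity supplies the centripetal force, so v = √(GM / r).
v = √(1.693e+15 / 9.488e+10) m/s ≈ 133.6 m/s = 133.6 m/s.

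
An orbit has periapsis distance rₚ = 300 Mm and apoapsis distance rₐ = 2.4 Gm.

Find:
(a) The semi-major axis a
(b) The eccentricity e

Convert to SI: rₚ = 300 Mm = 3e+08 m; rₐ = 2.4 Gm = 2.4e+09 m.
(a) a = (rₚ + rₐ) / 2 = (3e+08 + 2.4e+09) / 2 ≈ 1.35e+09 m = 1.35 Gm.
(b) e = (rₐ − rₚ) / (rₐ + rₚ) = (2.4e+09 − 3e+08) / (2.4e+09 + 3e+08) ≈ 0.7778.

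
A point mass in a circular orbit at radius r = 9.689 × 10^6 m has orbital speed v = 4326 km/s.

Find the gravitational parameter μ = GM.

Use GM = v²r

Convert to SI: v = 4326 km/s = 4.326e+06 m/s.
For a circular orbit v² = GM/r, so GM = v² · r.
GM = (4.326e+06)² · 9.689e+06 m³/s² ≈ 1.813e+20 m³/s² = 1.813 × 10^20 m³/s².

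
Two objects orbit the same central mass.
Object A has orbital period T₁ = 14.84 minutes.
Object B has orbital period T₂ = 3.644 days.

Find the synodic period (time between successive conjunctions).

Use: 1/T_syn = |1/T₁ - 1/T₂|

Convert to SI: T₁ = 14.84 minutes = 890.4 s; T₂ = 3.644 days = 314842 s.
T_syn = |T₁ · T₂ / (T₁ − T₂)|.
T_syn = |890.4 · 314842 / (890.4 − 314842)| s ≈ 892.9 s = 14.88 minutes.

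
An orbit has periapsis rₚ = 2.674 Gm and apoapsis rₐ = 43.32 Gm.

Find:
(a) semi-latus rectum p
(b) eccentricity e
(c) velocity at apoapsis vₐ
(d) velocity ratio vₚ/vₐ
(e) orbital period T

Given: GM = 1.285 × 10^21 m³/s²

Convert to SI: rₚ = 2.674 Gm = 2.674e+09 m; rₐ = 43.32 Gm = 4.332e+10 m.
(a) From a = (rₚ + rₐ)/2 = 2.2997e+10 m and e = (rₐ − rₚ)/(rₐ + rₚ) = 0.883724, p = a(1 − e²) = 2.2997e+10 · (1 − (0.883724)²) ≈ 5.037e+09 m
(b) e = (rₐ − rₚ)/(rₐ + rₚ) = (4.332e+10 − 2.674e+09)/(4.332e+10 + 2.674e+09) ≈ 0.8837
(c) With a = (rₚ + rₐ)/2 = 2.2997e+10 m, vₐ = √(GM (2/rₐ − 1/a)) = √(1.285e+21 · (2/4.332e+10 − 1/2.2997e+10)) m/s ≈ 5.873e+04 m/s
(d) Conservation of angular momentum (rₚvₚ = rₐvₐ) gives vₚ/vₐ = rₐ/rₚ = 4.332e+10/2.674e+09 ≈ 16.2
(e) With a = (rₚ + rₐ)/2 = 2.2997e+10 m, T = 2π √(a³/GM) = 2π √((2.2997e+10)³/1.285e+21) s ≈ 6.113e+05 s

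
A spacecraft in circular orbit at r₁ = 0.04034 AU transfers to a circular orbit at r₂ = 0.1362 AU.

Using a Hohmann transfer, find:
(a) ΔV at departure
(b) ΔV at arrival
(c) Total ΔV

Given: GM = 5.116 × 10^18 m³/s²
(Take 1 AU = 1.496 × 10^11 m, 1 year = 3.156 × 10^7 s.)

Convert to SI: r₁ = 0.04034 AU = 6.03486e+09 m; r₂ = 0.1362 AU = 2.03755e+10 m.
Transfer semi-major axis: a_t = (r₁ + r₂)/2 = (6.03486e+09 + 2.03755e+10)/2 = 1.32052e+10 m.
Circular speeds: v₁ = √(GM/r₁) = 29116 m/s, v₂ = √(GM/r₂) = 15845.7 m/s.
Transfer speeds (vis-viva v² = GM(2/r − 1/a_t)): v₁ᵗ = 36167.1 m/s, v₂ᵗ = 10712 m/s.
(a) ΔV₁ = |v₁ᵗ − v₁| ≈ 7051 m/s = 1.488 AU/year.
(b) ΔV₂ = |v₂ − v₂ᵗ| ≈ 5134 m/s = 1.083 AU/year.
(c) ΔV_total = ΔV₁ + ΔV₂ ≈ 1.218e+04 m/s = 2.571 AU/year.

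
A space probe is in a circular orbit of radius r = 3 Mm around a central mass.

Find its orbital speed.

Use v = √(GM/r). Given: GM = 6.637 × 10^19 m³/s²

Convert to SI: r = 3 Mm = 3e+06 m.
For a circular orbit, gravity supplies the centripetal force, so v = √(GM / r).
v = √(6.637e+19 / 3e+06) m/s ≈ 4.704e+06 m/s = 4704 km/s.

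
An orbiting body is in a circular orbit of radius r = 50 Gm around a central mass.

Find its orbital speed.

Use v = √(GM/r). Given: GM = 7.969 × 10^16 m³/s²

Convert to SI: r = 50 Gm = 5e+10 m.
For a circular orbit, gravity supplies the centripetal force, so v = √(GM / r).
v = √(7.969e+16 / 5e+10) m/s ≈ 1262 m/s = 1.262 km/s.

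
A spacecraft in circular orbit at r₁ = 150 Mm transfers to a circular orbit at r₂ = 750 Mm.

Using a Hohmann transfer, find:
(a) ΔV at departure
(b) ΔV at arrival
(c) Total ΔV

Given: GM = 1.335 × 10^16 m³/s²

Convert to SI: r₁ = 150 Mm = 1.5e+08 m; r₂ = 750 Mm = 7.5e+08 m.
Transfer semi-major axis: a_t = (r₁ + r₂)/2 = (1.5e+08 + 7.5e+08)/2 = 4.5e+08 m.
Circular speeds: v₁ = √(GM/r₁) = 9433.98 m/s, v₂ = √(GM/r₂) = 4219 m/s.
Transfer speeds (vis-viva v² = GM(2/r − 1/a_t)): v₁ᵗ = 12179.2 m/s, v₂ᵗ = 2435.84 m/s.
(a) ΔV₁ = |v₁ᵗ − v₁| ≈ 2745 m/s = 2.745 km/s.
(b) ΔV₂ = |v₂ − v₂ᵗ| ≈ 1783 m/s = 1.783 km/s.
(c) ΔV_total = ΔV₁ + ΔV₂ ≈ 4528 m/s = 4.528 km/s.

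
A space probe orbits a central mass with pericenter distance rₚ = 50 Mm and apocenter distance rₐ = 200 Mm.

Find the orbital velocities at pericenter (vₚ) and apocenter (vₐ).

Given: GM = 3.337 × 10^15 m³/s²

Convert to SI: rₚ = 50 Mm = 5e+07 m; rₐ = 200 Mm = 2e+08 m.
Use the vis-viva equation v² = GM(2/r − 1/a) with a = (rₚ + rₐ)/2 = (5e+07 + 2e+08)/2 = 1.25e+08 m.
vₚ = √(GM · (2/rₚ − 1/a)) = √(3.337e+15 · (2/5e+07 − 1/1.25e+08)) m/s ≈ 1.033e+04 m/s = 10.33 km/s.
vₐ = √(GM · (2/rₐ − 1/a)) = √(3.337e+15 · (2/2e+08 − 1/1.25e+08)) m/s ≈ 2583 m/s = 2.583 km/s.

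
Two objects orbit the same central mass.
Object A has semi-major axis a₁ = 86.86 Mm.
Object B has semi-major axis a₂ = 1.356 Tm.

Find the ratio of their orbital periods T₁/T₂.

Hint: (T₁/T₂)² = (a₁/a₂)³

Convert to SI: a₁ = 86.86 Mm = 8.686e+07 m; a₂ = 1.356 Tm = 1.356e+12 m.
From Kepler's third law, (T₁/T₂)² = (a₁/a₂)³, so T₁/T₂ = (a₁/a₂)^(3/2).
a₁/a₂ = 8.686e+07 / 1.356e+12 = 6.4056e-05.
T₁/T₂ = (6.4056e-05)^(3/2) ≈ 5.127e-07.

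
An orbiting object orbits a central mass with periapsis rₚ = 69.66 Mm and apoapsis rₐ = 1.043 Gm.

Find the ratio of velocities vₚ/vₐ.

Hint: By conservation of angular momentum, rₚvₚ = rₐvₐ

Convert to SI: rₚ = 69.66 Mm = 6.966e+07 m; rₐ = 1.043 Gm = 1.043e+09 m.
Conservation of angular momentum gives rₚvₚ = rₐvₐ, so vₚ/vₐ = rₐ/rₚ.
vₚ/vₐ = 1.043e+09 / 6.966e+07 ≈ 14.97.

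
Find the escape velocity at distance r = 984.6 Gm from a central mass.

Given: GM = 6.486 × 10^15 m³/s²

Convert to SI: r = 984.6 Gm = 9.846e+11 m.
Escape velocity comes from setting total energy to zero: ½v² − GM/r = 0 ⇒ v_esc = √(2GM / r).
v_esc = √(2 · 6.486e+15 / 9.846e+11) m/s ≈ 114.8 m/s = 114.8 m/s.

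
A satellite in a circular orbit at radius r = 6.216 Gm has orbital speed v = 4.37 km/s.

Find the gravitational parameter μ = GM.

Convert to SI: r = 6.216 Gm = 6.216e+09 m; v = 4.37 km/s = 4370 m/s.
For a circular orbit v² = GM/r, so GM = v² · r.
GM = (4370)² · 6.216e+09 m³/s² ≈ 1.187e+17 m³/s² = 1.187 × 10^17 m³/s².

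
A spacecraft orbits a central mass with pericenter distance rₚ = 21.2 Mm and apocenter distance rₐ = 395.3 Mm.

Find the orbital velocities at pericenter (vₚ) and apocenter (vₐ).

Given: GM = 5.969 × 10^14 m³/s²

Convert to SI: rₚ = 21.2 Mm = 2.12e+07 m; rₐ = 395.3 Mm = 3.953e+08 m.
Use the vis-viva equation v² = GM(2/r − 1/a) with a = (rₚ + rₐ)/2 = (2.12e+07 + 3.953e+08)/2 = 2.0825e+08 m.
vₚ = √(GM · (2/rₚ − 1/a)) = √(5.969e+14 · (2/2.12e+07 − 1/2.0825e+08)) m/s ≈ 7311 m/s = 7.311 km/s.
vₐ = √(GM · (2/rₐ − 1/a)) = √(5.969e+14 · (2/3.953e+08 − 1/2.0825e+08)) m/s ≈ 392.1 m/s = 392.1 m/s.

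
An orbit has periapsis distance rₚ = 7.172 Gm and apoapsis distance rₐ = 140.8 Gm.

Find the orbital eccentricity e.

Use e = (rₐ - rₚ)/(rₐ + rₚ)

Convert to SI: rₚ = 7.172 Gm = 7.172e+09 m; rₐ = 140.8 Gm = 1.408e+11 m.
e = (rₐ − rₚ) / (rₐ + rₚ).
e = (1.408e+11 − 7.172e+09) / (1.408e+11 + 7.172e+09) = 1.33628e+11 / 1.47972e+11 ≈ 0.9031.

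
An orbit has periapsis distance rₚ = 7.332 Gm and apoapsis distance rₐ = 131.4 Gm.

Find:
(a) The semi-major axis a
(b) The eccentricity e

Convert to SI: rₚ = 7.332 Gm = 7.332e+09 m; rₐ = 131.4 Gm = 1.314e+11 m.
(a) a = (rₚ + rₐ) / 2 = (7.332e+09 + 1.314e+11) / 2 ≈ 6.937e+10 m = 69.37 Gm.
(b) e = (rₐ − rₚ) / (rₐ + rₚ) = (1.314e+11 − 7.332e+09) / (1.314e+11 + 7.332e+09) ≈ 0.8943.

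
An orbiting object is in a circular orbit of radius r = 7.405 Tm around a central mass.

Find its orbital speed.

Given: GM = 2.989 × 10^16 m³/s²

Convert to SI: r = 7.405 Tm = 7.405e+12 m.
For a circular orbit, gravity supplies the centripetal force, so v = √(GM / r).
v = √(2.989e+16 / 7.405e+12) m/s ≈ 63.53 m/s = 63.53 m/s.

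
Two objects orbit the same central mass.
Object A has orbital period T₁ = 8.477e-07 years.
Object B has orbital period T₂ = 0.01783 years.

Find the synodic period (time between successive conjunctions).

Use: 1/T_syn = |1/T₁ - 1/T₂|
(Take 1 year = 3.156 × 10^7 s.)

Convert to SI: T₁ = 8.477e-07 years = 26.7534 s; T₂ = 0.01783 years = 562715 s.
T_syn = |T₁ · T₂ / (T₁ − T₂)|.
T_syn = |26.7534 · 562715 / (26.7534 − 562715)| s ≈ 26.75 s = 8.477e-07 years.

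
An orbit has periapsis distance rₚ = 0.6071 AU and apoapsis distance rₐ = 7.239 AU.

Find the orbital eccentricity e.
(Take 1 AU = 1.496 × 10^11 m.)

Convert to SI: rₚ = 0.6071 AU = 9.08222e+10 m; rₐ = 7.239 AU = 1.08295e+12 m.
e = (rₐ − rₚ) / (rₐ + rₚ).
e = (1.08295e+12 − 9.08222e+10) / (1.08295e+12 + 9.08222e+10) = 9.92132e+11 / 1.17378e+12 ≈ 0.8452.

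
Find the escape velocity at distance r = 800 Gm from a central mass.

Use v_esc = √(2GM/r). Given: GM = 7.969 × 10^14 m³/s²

Convert to SI: r = 800 Gm = 8e+11 m.
Escape velocity comes from setting total energy to zero: ½v² − GM/r = 0 ⇒ v_esc = √(2GM / r).
v_esc = √(2 · 7.969e+14 / 8e+11) m/s ≈ 44.63 m/s = 44.63 m/s.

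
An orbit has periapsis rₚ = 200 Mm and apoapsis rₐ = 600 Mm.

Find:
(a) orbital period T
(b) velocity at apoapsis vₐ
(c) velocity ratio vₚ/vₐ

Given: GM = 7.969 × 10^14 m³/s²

Convert to SI: rₚ = 200 Mm = 2e+08 m; rₐ = 600 Mm = 6e+08 m.
(a) With a = (rₚ + rₐ)/2 = 4e+08 m, T = 2π √(a³/GM) = 2π √((4e+08)³/7.969e+14) s ≈ 1.781e+06 s
(b) With a = (rₚ + rₐ)/2 = 4e+08 m, vₐ = √(GM (2/rₐ − 1/a)) = √(7.969e+14 · (2/6e+08 − 1/4e+08)) m/s ≈ 814.9 m/s
(c) Conservation of angular momentum (rₚvₚ = rₐvₐ) gives vₚ/vₐ = rₐ/rₚ = 6e+08/2e+08 ≈ 3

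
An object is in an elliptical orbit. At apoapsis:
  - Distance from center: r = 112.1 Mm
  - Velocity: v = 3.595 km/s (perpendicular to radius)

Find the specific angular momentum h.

Convert to SI: r = 112.1 Mm = 1.121e+08 m; v = 3.595 km/s = 3595 m/s.
With v perpendicular to r, h = r · v.
h = 1.121e+08 · 3595 m²/s ≈ 4.03e+11 m²/s.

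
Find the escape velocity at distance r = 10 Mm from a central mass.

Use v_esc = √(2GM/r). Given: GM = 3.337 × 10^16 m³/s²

Convert to SI: r = 10 Mm = 1e+07 m.
Escape velocity comes from setting total energy to zero: ½v² − GM/r = 0 ⇒ v_esc = √(2GM / r).
v_esc = √(2 · 3.337e+16 / 1e+07) m/s ≈ 8.169e+04 m/s = 81.69 km/s.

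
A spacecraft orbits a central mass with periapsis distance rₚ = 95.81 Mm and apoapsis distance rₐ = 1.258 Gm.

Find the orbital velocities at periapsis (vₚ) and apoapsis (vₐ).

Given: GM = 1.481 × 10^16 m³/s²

Convert to SI: rₚ = 95.81 Mm = 9.581e+07 m; rₐ = 1.258 Gm = 1.258e+09 m.
Use the vis-viva equation v² = GM(2/r − 1/a) with a = (rₚ + rₐ)/2 = (9.581e+07 + 1.258e+09)/2 = 6.76905e+08 m.
vₚ = √(GM · (2/rₚ − 1/a)) = √(1.481e+16 · (2/9.581e+07 − 1/6.76905e+08)) m/s ≈ 1.695e+04 m/s = 16.95 km/s.
vₐ = √(GM · (2/rₐ − 1/a)) = √(1.481e+16 · (2/1.258e+09 − 1/6.76905e+08)) m/s ≈ 1291 m/s = 1.291 km/s.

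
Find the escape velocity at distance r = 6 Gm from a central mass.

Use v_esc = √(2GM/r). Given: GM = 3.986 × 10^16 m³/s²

Convert to SI: r = 6 Gm = 6e+09 m.
Escape velocity comes from setting total energy to zero: ½v² − GM/r = 0 ⇒ v_esc = √(2GM / r).
v_esc = √(2 · 3.986e+16 / 6e+09) m/s ≈ 3645 m/s = 3.645 km/s.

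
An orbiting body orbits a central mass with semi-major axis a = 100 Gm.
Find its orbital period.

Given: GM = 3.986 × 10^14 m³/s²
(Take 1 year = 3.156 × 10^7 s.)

Convert to SI: a = 100 Gm = 1e+11 m.
Kepler's third law: T = 2π √(a³ / GM).
Substituting a = 1e+11 m and GM = 3.986e+14 m³/s²:
T = 2π √((1e+11)³ / 3.986e+14) s
T ≈ 9.952e+09 s = 315.3 years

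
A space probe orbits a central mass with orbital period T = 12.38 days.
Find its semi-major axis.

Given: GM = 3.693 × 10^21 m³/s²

Convert to SI: T = 12.38 days = 1.06963e+06 s.
Invert Kepler's third law: a = (GM · T² / (4π²))^(1/3).
Substituting T = 1.06963e+06 s and GM = 3.693e+21 m³/s²:
a = (3.693e+21 · (1.06963e+06)² / (4π²))^(1/3) m
a ≈ 4.748e+10 m = 47.48 Gm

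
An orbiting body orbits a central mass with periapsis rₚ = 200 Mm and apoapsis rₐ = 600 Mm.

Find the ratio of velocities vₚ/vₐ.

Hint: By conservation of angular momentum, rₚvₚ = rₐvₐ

Convert to SI: rₚ = 200 Mm = 2e+08 m; rₐ = 600 Mm = 6e+08 m.
Conservation of angular momentum gives rₚvₚ = rₐvₐ, so vₚ/vₐ = rₐ/rₚ.
vₚ/vₐ = 6e+08 / 2e+08 ≈ 3.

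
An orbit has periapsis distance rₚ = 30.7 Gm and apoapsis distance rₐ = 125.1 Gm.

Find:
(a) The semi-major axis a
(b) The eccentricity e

Convert to SI: rₚ = 30.7 Gm = 3.07e+10 m; rₐ = 125.1 Gm = 1.251e+11 m.
(a) a = (rₚ + rₐ) / 2 = (3.07e+10 + 1.251e+11) / 2 ≈ 7.79e+10 m = 77.9 Gm.
(b) e = (rₐ − rₚ) / (rₐ + rₚ) = (1.251e+11 − 3.07e+10) / (1.251e+11 + 3.07e+10) ≈ 0.6059.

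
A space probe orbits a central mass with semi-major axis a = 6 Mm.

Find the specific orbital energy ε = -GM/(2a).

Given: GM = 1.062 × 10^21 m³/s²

Convert to SI: a = 6 Mm = 6e+06 m.
ε = −GM / (2a).
ε = −1.062e+21 / (2 · 6e+06) J/kg ≈ -8.85e+13 J/kg = -8.85e+04 GJ/kg.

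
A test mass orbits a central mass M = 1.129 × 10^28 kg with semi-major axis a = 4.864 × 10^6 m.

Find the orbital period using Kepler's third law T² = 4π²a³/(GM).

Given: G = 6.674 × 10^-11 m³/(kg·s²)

GM = G · M = 6.674e-11 · 1.129e+28 = 7.53495e+17 m³/s².
Kepler's third law: T = 2π √(a³ / GM).
Substituting a = 4.864e+06 m and GM = 7.53495e+17 m³/s²:
T = 2π √((4.864e+06)³ / 7.53495e+17) s
T ≈ 77.65 s = 1.294 minutes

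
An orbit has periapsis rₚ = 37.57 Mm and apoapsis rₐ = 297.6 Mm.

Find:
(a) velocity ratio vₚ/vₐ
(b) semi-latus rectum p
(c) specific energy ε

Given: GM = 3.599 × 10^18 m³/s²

Convert to SI: rₚ = 37.57 Mm = 3.757e+07 m; rₐ = 297.6 Mm = 2.976e+08 m.
(a) Conservation of angular momentum (rₚvₚ = rₐvₐ) gives vₚ/vₐ = rₐ/rₚ = 2.976e+08/3.757e+07 ≈ 7.921
(b) From a = (rₚ + rₐ)/2 = 1.67585e+08 m and e = (rₐ − rₚ)/(rₐ + rₚ) = 0.775815, p = a(1 − e²) = 1.67585e+08 · (1 − (0.775815)²) ≈ 6.672e+07 m
(c) With a = (rₚ + rₐ)/2 = 1.67585e+08 m, ε = −GM/(2a) = −3.599e+18/(2 · 1.67585e+08) J/kg ≈ -1.074e+10 J/kg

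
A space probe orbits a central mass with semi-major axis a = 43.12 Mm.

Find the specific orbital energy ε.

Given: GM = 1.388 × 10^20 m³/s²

Convert to SI: a = 43.12 Mm = 4.312e+07 m.
ε = −GM / (2a).
ε = −1.388e+20 / (2 · 4.312e+07) J/kg ≈ -1.609e+12 J/kg = -1609 GJ/kg.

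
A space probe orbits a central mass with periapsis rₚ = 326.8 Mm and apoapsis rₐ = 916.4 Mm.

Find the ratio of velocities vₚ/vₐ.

Convert to SI: rₚ = 326.8 Mm = 3.268e+08 m; rₐ = 916.4 Mm = 9.164e+08 m.
Conservation of angular momentum gives rₚvₚ = rₐvₐ, so vₚ/vₐ = rₐ/rₚ.
vₚ/vₐ = 9.164e+08 / 3.268e+08 ≈ 2.804.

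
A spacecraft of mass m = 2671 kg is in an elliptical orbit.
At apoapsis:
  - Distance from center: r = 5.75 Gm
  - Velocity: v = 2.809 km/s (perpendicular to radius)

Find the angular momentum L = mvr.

Convert to SI: r = 5.75 Gm = 5.75e+09 m; v = 2.809 km/s = 2809 m/s.
Since v is perpendicular to r, L = m · v · r.
L = 2671 · 2809 · 5.75e+09 kg·m²/s ≈ 4.314e+16 kg·m²/s.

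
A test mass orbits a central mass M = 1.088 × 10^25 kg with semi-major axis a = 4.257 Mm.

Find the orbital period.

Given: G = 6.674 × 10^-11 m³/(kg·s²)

Convert to SI: a = 4.257 Mm = 4.257e+06 m.
GM = G · M = 6.674e-11 · 1.088e+25 = 7.26131e+14 m³/s².
Kepler's third law: T = 2π √(a³ / GM).
Substituting a = 4.257e+06 m and GM = 7.26131e+14 m³/s²:
T = 2π √((4.257e+06)³ / 7.26131e+14) s
T ≈ 2048 s = 34.13 minutes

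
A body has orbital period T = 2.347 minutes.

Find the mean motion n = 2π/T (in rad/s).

Convert to SI: T = 2.347 minutes = 140.82 s.
n = 2π / T.
n = 2π / 140.82 s ≈ 0.04462 rad/s.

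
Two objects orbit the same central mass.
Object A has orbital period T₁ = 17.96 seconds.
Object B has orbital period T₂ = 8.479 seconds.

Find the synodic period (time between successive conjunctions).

T_syn = |T₁ · T₂ / (T₁ − T₂)|.
T_syn = |17.96 · 8.479 / (17.96 − 8.479)| s ≈ 16.06 s = 16.06 seconds.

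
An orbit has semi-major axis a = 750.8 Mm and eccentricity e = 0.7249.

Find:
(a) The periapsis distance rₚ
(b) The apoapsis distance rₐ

Convert to SI: a = 750.8 Mm = 7.508e+08 m.
(a) rₚ = a(1 − e) = 7.508e+08 · (1 − 0.7249) = 7.508e+08 · 0.2751 ≈ 2.065e+08 m = 206.5 Mm.
(b) rₐ = a(1 + e) = 7.508e+08 · (1 + 0.7249) = 7.508e+08 · 1.7249 ≈ 1.295e+09 m = 1.295 Gm.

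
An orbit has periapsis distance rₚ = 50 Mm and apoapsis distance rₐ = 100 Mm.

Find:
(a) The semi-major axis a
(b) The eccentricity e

Convert to SI: rₚ = 50 Mm = 5e+07 m; rₐ = 100 Mm = 1e+08 m.
(a) a = (rₚ + rₐ) / 2 = (5e+07 + 1e+08) / 2 ≈ 7.5e+07 m = 75 Mm.
(b) e = (rₐ − rₚ) / (rₐ + rₚ) = (1e+08 − 5e+07) / (1e+08 + 5e+07) ≈ 0.3333.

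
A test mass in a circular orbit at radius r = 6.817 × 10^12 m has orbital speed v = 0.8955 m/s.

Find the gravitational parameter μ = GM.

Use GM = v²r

For a circular orbit v² = GM/r, so GM = v² · r.
GM = (0.8955)² · 6.817e+12 m³/s² ≈ 5.467e+12 m³/s² = 5.467 × 10^12 m³/s².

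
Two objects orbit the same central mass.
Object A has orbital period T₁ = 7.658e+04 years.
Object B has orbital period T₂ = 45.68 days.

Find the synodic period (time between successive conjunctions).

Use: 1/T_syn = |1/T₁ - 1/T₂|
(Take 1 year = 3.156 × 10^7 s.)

Convert to SI: T₁ = 7.658e+04 years = 2.41686e+12 s; T₂ = 45.68 days = 3.94675e+06 s.
T_syn = |T₁ · T₂ / (T₁ − T₂)|.
T_syn = |2.41686e+12 · 3.94675e+06 / (2.41686e+12 − 3.94675e+06)| s ≈ 3.947e+06 s = 45.68 days.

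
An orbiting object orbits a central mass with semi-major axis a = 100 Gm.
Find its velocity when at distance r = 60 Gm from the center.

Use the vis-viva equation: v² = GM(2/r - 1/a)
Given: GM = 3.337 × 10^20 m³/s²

Convert to SI: a = 100 Gm = 1e+11 m; r = 60 Gm = 6e+10 m.
Vis-viva: v = √(GM · (2/r − 1/a)).
2/r − 1/a = 2/6e+10 − 1/1e+11 = 2.33333e-11 m⁻¹.
v = √(3.337e+20 · 2.33333e-11) m/s ≈ 8.824e+04 m/s = 88.24 km/s.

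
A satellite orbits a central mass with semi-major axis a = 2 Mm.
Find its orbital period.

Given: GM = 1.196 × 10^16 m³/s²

Convert to SI: a = 2 Mm = 2e+06 m.
Kepler's third law: T = 2π √(a³ / GM).
Substituting a = 2e+06 m and GM = 1.196e+16 m³/s²:
T = 2π √((2e+06)³ / 1.196e+16) s
T ≈ 162.5 s = 2.708 minutes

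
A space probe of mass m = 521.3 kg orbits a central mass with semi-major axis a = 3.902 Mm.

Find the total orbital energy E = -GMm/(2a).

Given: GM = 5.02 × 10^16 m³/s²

Convert to SI: a = 3.902 Mm = 3.902e+06 m.
E = −GMm / (2a).
E = −5.02e+16 · 521.3 / (2 · 3.902e+06) J ≈ -3.353e+12 J = -3.353 TJ.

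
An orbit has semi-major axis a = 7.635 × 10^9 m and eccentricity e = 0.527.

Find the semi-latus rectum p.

p = a (1 − e²).
p = 7.635e+09 · (1 − (0.527)²) = 7.635e+09 · 0.722271 ≈ 5.515e+09 m = 5.515 × 10^9 m.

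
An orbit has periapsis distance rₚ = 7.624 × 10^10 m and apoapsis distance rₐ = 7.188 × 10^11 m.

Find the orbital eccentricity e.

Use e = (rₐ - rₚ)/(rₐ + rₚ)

e = (rₐ − rₚ) / (rₐ + rₚ).
e = (7.188e+11 − 7.624e+10) / (7.188e+11 + 7.624e+10) = 6.4256e+11 / 7.9504e+11 ≈ 0.8082.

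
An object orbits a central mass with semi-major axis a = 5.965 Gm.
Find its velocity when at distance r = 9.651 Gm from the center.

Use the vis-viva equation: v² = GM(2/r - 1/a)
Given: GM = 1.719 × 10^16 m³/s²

Convert to SI: a = 5.965 Gm = 5.965e+09 m; r = 9.651 Gm = 9.651e+09 m.
Vis-viva: v = √(GM · (2/r − 1/a)).
2/r − 1/a = 2/9.651e+09 − 1/5.965e+09 = 3.95878e-11 m⁻¹.
v = √(1.719e+16 · 3.95878e-11) m/s ≈ 824.9 m/s = 824.9 m/s.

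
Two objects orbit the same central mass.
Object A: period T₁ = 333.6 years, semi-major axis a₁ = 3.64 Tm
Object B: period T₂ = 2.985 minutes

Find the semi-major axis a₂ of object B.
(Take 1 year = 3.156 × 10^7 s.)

Convert to SI: T₁ = 333.6 years = 1.05284e+10 s; a₁ = 3.64 Tm = 3.64e+12 m; T₂ = 2.985 minutes = 179.1 s.
Kepler's third law: (T₁/T₂)² = (a₁/a₂)³ ⇒ a₂ = a₁ · (T₂/T₁)^(2/3).
T₂/T₁ = 179.1 / 1.05284e+10 = 1.70111e-08.
a₂ = 3.64e+12 · (1.70111e-08)^(2/3) m ≈ 2.408e+07 m = 24.08 Mm.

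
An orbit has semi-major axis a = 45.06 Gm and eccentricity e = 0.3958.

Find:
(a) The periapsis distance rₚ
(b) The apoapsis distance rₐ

Convert to SI: a = 45.06 Gm = 4.506e+10 m.
(a) rₚ = a(1 − e) = 4.506e+10 · (1 − 0.3958) = 4.506e+10 · 0.6042 ≈ 2.723e+10 m = 27.23 Gm.
(b) rₐ = a(1 + e) = 4.506e+10 · (1 + 0.3958) = 4.506e+10 · 1.3958 ≈ 6.289e+10 m = 62.89 Gm.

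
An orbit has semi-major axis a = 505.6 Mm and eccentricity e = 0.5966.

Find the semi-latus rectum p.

Convert to SI: a = 505.6 Mm = 5.056e+08 m.
p = a (1 − e²).
p = 5.056e+08 · (1 − (0.5966)²) = 5.056e+08 · 0.644068 ≈ 3.256e+08 m = 325.6 Mm.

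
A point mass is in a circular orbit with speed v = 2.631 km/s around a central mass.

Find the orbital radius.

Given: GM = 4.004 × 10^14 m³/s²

Convert to SI: v = 2.631 km/s = 2631 m/s.
For a circular orbit, v² = GM / r, so r = GM / v².
r = 4.004e+14 / (2631)² m ≈ 5.784e+07 m = 5.784 × 10^7 m.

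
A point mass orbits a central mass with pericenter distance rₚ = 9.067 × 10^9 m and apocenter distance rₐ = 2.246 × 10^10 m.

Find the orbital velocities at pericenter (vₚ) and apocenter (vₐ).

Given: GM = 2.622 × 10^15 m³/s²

Use the vis-viva equation v² = GM(2/r − 1/a) with a = (rₚ + rₐ)/2 = (9.067e+09 + 2.246e+10)/2 = 1.57635e+10 m.
vₚ = √(GM · (2/rₚ − 1/a)) = √(2.622e+15 · (2/9.067e+09 − 1/1.57635e+10)) m/s ≈ 641.9 m/s = 641.9 m/s.
vₐ = √(GM · (2/rₐ − 1/a)) = √(2.622e+15 · (2/2.246e+10 − 1/1.57635e+10)) m/s ≈ 259.1 m/s = 259.1 m/s.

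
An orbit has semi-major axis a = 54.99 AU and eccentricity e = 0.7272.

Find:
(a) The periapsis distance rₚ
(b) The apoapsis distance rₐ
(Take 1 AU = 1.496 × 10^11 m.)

Convert to SI: a = 54.99 AU = 8.2265e+12 m.
(a) rₚ = a(1 − e) = 8.2265e+12 · (1 − 0.7272) = 8.2265e+12 · 0.2728 ≈ 2.244e+12 m = 15 AU.
(b) rₐ = a(1 + e) = 8.2265e+12 · (1 + 0.7272) = 8.2265e+12 · 1.7272 ≈ 1.421e+13 m = 94.98 AU.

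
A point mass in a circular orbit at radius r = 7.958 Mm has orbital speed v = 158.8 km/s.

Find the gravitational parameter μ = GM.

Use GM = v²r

Convert to SI: r = 7.958 Mm = 7.958e+06 m; v = 158.8 km/s = 158800 m/s.
For a circular orbit v² = GM/r, so GM = v² · r.
GM = (158800)² · 7.958e+06 m³/s² ≈ 2.007e+17 m³/s² = 2.007 × 10^17 m³/s².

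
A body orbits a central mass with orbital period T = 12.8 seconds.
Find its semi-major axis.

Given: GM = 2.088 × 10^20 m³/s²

Invert Kepler's third law: a = (GM · T² / (4π²))^(1/3).
Substituting T = 12.8 s and GM = 2.088e+20 m³/s²:
a = (2.088e+20 · (12.8)² / (4π²))^(1/3) m
a ≈ 9.534e+06 m = 9.534 Mm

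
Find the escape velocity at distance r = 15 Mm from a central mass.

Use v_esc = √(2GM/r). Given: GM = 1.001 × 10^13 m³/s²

Convert to SI: r = 15 Mm = 1.5e+07 m.
Escape velocity comes from setting total energy to zero: ½v² − GM/r = 0 ⇒ v_esc = √(2GM / r).
v_esc = √(2 · 1.001e+13 / 1.5e+07) m/s ≈ 1155 m/s = 1.155 km/s.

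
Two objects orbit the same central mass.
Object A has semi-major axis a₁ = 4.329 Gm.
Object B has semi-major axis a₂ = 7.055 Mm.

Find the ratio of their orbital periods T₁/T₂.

Convert to SI: a₁ = 4.329 Gm = 4.329e+09 m; a₂ = 7.055 Mm = 7.055e+06 m.
From Kepler's third law, (T₁/T₂)² = (a₁/a₂)³, so T₁/T₂ = (a₁/a₂)^(3/2).
a₁/a₂ = 4.329e+09 / 7.055e+06 = 613.607.
T₁/T₂ = (613.607)^(3/2) ≈ 1.52e+04.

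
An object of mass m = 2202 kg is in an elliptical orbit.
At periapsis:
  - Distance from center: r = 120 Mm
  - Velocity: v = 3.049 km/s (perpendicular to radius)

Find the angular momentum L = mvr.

Convert to SI: r = 120 Mm = 1.2e+08 m; v = 3.049 km/s = 3049 m/s.
Since v is perpendicular to r, L = m · v · r.
L = 2202 · 3049 · 1.2e+08 kg·m²/s ≈ 8.057e+14 kg·m²/s.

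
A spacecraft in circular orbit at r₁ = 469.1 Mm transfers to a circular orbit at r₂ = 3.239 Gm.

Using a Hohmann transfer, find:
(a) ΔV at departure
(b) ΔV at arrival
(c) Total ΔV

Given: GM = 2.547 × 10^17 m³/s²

Convert to SI: r₁ = 469.1 Mm = 4.691e+08 m; r₂ = 3.239 Gm = 3.239e+09 m.
Transfer semi-major axis: a_t = (r₁ + r₂)/2 = (4.691e+08 + 3.239e+09)/2 = 1.85405e+09 m.
Circular speeds: v₁ = √(GM/r₁) = 23301.4 m/s, v₂ = √(GM/r₂) = 8867.66 m/s.
Transfer speeds (vis-viva v² = GM(2/r − 1/a_t)): v₁ᵗ = 30798.3 m/s, v₂ᵗ = 4460.47 m/s.
(a) ΔV₁ = |v₁ᵗ − v₁| ≈ 7497 m/s = 7.497 km/s.
(b) ΔV₂ = |v₂ − v₂ᵗ| ≈ 4407 m/s = 4.407 km/s.
(c) ΔV_total = ΔV₁ + ΔV₂ ≈ 1.19e+04 m/s = 11.9 km/s.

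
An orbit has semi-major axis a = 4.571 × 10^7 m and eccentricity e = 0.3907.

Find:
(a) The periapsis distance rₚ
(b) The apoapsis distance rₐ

(a) rₚ = a(1 − e) = 4.571e+07 · (1 − 0.3907) = 4.571e+07 · 0.6093 ≈ 2.785e+07 m = 2.785 × 10^7 m.
(b) rₐ = a(1 + e) = 4.571e+07 · (1 + 0.3907) = 4.571e+07 · 1.3907 ≈ 6.357e+07 m = 6.357 × 10^7 m.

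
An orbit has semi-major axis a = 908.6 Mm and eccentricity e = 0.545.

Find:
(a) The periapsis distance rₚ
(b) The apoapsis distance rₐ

Convert to SI: a = 908.6 Mm = 9.086e+08 m.
(a) rₚ = a(1 − e) = 9.086e+08 · (1 − 0.545) = 9.086e+08 · 0.455 ≈ 4.134e+08 m = 413.4 Mm.
(b) rₐ = a(1 + e) = 9.086e+08 · (1 + 0.545) = 9.086e+08 · 1.545 ≈ 1.404e+09 m = 1.404 Gm.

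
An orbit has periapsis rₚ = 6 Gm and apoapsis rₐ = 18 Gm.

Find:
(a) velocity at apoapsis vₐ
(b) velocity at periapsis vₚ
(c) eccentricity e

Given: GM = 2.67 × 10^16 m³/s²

Convert to SI: rₚ = 6 Gm = 6e+09 m; rₐ = 18 Gm = 1.8e+10 m.
(a) With a = (rₚ + rₐ)/2 = 1.2e+10 m, vₐ = √(GM (2/rₐ − 1/a)) = √(2.67e+16 · (2/1.8e+10 − 1/1.2e+10)) m/s ≈ 861.2 m/s
(b) With a = (rₚ + rₐ)/2 = 1.2e+10 m, vₚ = √(GM (2/rₚ − 1/a)) = √(2.67e+16 · (2/6e+09 − 1/1.2e+10)) m/s ≈ 2584 m/s
(c) e = (rₐ − rₚ)/(rₐ + rₚ) = (1.8e+10 − 6e+09)/(1.8e+10 + 6e+09) ≈ 0.5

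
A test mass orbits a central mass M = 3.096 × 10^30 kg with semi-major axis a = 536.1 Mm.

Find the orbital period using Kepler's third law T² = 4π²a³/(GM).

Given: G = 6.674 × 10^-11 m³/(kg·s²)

Convert to SI: a = 536.1 Mm = 5.361e+08 m.
GM = G · M = 6.674e-11 · 3.096e+30 = 2.06627e+20 m³/s².
Kepler's third law: T = 2π √(a³ / GM).
Substituting a = 5.361e+08 m and GM = 2.06627e+20 m³/s²:
T = 2π √((5.361e+08)³ / 2.06627e+20) s
T ≈ 5426 s = 1.507 hours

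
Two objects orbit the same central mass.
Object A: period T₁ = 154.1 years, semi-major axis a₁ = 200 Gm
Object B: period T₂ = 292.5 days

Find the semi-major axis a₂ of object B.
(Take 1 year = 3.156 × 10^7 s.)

Convert to SI: T₁ = 154.1 years = 4.8634e+09 s; a₁ = 200 Gm = 2e+11 m; T₂ = 292.5 days = 2.5272e+07 s.
Kepler's third law: (T₁/T₂)² = (a₁/a₂)³ ⇒ a₂ = a₁ · (T₂/T₁)^(2/3).
T₂/T₁ = 2.5272e+07 / 4.8634e+09 = 0.00519637.
a₂ = 2e+11 · (0.00519637)^(2/3) m ≈ 6e+09 m = 6 Gm.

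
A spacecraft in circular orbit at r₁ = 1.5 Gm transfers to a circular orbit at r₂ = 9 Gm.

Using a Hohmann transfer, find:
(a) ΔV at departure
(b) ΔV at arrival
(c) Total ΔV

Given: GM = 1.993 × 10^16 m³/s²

Convert to SI: r₁ = 1.5 Gm = 1.5e+09 m; r₂ = 9 Gm = 9e+09 m.
Transfer semi-major axis: a_t = (r₁ + r₂)/2 = (1.5e+09 + 9e+09)/2 = 5.25e+09 m.
Circular speeds: v₁ = √(GM/r₁) = 3645.09 m/s, v₂ = √(GM/r₂) = 1488.1 m/s.
Transfer speeds (vis-viva v² = GM(2/r − 1/a_t)): v₁ᵗ = 4772.54 m/s, v₂ᵗ = 795.423 m/s.
(a) ΔV₁ = |v₁ᵗ − v₁| ≈ 1127 m/s = 1.127 km/s.
(b) ΔV₂ = |v₂ − v₂ᵗ| ≈ 692.7 m/s = 692.7 m/s.
(c) ΔV_total = ΔV₁ + ΔV₂ ≈ 1820 m/s = 1.82 km/s.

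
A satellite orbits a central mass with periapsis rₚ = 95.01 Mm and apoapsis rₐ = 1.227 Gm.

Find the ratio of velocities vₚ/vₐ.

Convert to SI: rₚ = 95.01 Mm = 9.501e+07 m; rₐ = 1.227 Gm = 1.227e+09 m.
Conservation of angular momentum gives rₚvₚ = rₐvₐ, so vₚ/vₐ = rₐ/rₚ.
vₚ/vₐ = 1.227e+09 / 9.501e+07 ≈ 12.91.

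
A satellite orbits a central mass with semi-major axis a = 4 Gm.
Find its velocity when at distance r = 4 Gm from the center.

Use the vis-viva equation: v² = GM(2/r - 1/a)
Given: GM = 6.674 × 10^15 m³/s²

Convert to SI: a = 4 Gm = 4e+09 m; r = 4 Gm = 4e+09 m.
Vis-viva: v = √(GM · (2/r − 1/a)).
2/r − 1/a = 2/4e+09 − 1/4e+09 = 2.5e-10 m⁻¹.
v = √(6.674e+15 · 2.5e-10) m/s ≈ 1292 m/s = 1.292 km/s.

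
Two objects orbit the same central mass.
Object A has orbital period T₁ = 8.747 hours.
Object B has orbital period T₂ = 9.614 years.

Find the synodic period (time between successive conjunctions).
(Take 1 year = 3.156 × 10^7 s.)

Convert to SI: T₁ = 8.747 hours = 31489.2 s; T₂ = 9.614 years = 3.03418e+08 s.
T_syn = |T₁ · T₂ / (T₁ − T₂)|.
T_syn = |31489.2 · 3.03418e+08 / (31489.2 − 3.03418e+08)| s ≈ 3.149e+04 s = 8.748 hours.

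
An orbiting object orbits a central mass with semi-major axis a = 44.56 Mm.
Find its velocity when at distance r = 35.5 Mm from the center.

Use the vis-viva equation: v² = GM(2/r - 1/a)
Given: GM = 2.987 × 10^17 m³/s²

Convert to SI: a = 44.56 Mm = 4.456e+07 m; r = 35.5 Mm = 3.55e+07 m.
Vis-viva: v = √(GM · (2/r − 1/a)).
2/r − 1/a = 2/3.55e+07 − 1/4.456e+07 = 3.38964e-08 m⁻¹.
v = √(2.987e+17 · 3.38964e-08) m/s ≈ 1.006e+05 m/s = 100.6 km/s.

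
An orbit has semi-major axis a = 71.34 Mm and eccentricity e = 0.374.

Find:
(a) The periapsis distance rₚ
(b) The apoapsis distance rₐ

Convert to SI: a = 71.34 Mm = 7.134e+07 m.
(a) rₚ = a(1 − e) = 7.134e+07 · (1 − 0.374) = 7.134e+07 · 0.626 ≈ 4.466e+07 m = 44.66 Mm.
(b) rₐ = a(1 + e) = 7.134e+07 · (1 + 0.374) = 7.134e+07 · 1.374 ≈ 9.802e+07 m = 98.02 Mm.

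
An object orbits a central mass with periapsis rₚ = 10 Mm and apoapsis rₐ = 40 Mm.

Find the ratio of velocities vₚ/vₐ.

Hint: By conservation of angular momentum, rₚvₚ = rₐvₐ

Convert to SI: rₚ = 10 Mm = 1e+07 m; rₐ = 40 Mm = 4e+07 m.
Conservation of angular momentum gives rₚvₚ = rₐvₐ, so vₚ/vₐ = rₐ/rₚ.
vₚ/vₐ = 4e+07 / 1e+07 ≈ 4.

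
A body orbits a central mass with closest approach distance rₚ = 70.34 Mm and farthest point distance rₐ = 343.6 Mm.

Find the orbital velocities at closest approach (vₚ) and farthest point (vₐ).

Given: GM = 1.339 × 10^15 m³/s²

Convert to SI: rₚ = 70.34 Mm = 7.034e+07 m; rₐ = 343.6 Mm = 3.436e+08 m.
Use the vis-viva equation v² = GM(2/r − 1/a) with a = (rₚ + rₐ)/2 = (7.034e+07 + 3.436e+08)/2 = 2.0697e+08 m.
vₚ = √(GM · (2/rₚ − 1/a)) = √(1.339e+15 · (2/7.034e+07 − 1/2.0697e+08)) m/s ≈ 5622 m/s = 5.622 km/s.
vₐ = √(GM · (2/rₐ − 1/a)) = √(1.339e+15 · (2/3.436e+08 − 1/2.0697e+08)) m/s ≈ 1151 m/s = 1.151 km/s.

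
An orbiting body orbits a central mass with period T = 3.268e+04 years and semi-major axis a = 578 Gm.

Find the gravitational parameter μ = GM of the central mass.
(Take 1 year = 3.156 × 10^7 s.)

Convert to SI: T = 3.268e+04 years = 1.03138e+12 s; a = 578 Gm = 5.78e+11 m.
GM = 4π² · a³ / T².
GM = 4π² · (5.78e+11)³ / (1.03138e+12)² m³/s² ≈ 7.166e+12 m³/s² = 7.166 × 10^12 m³/s².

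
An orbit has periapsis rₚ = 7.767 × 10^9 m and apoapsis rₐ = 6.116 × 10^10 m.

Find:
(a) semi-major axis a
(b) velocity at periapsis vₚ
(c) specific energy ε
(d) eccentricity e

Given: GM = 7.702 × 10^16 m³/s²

(a) a = (rₚ + rₐ)/2 = (7.767e+09 + 6.116e+10)/2 ≈ 3.446e+10 m
(b) With a = (rₚ + rₐ)/2 = 3.44635e+10 m, vₚ = √(GM (2/rₚ − 1/a)) = √(7.702e+16 · (2/7.767e+09 − 1/3.44635e+10)) m/s ≈ 4195 m/s
(c) With a = (rₚ + rₐ)/2 = 3.44635e+10 m, ε = −GM/(2a) = −7.702e+16/(2 · 3.44635e+10) J/kg ≈ -1.117e+06 J/kg
(d) e = (rₐ − rₚ)/(rₐ + rₚ) = (6.116e+10 − 7.767e+09)/(6.116e+10 + 7.767e+09) ≈ 0.7746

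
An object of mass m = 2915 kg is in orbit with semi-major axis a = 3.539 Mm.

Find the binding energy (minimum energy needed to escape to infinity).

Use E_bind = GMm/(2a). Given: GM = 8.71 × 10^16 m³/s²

Convert to SI: a = 3.539 Mm = 3.539e+06 m.
Total orbital energy is E = −GMm/(2a); binding energy is E_bind = −E = GMm/(2a).
E_bind = 8.71e+16 · 2915 / (2 · 3.539e+06) J ≈ 3.587e+13 J = 35.87 TJ.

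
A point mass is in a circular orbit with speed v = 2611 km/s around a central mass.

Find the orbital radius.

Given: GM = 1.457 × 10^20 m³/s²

Convert to SI: v = 2611 km/s = 2.611e+06 m/s.
For a circular orbit, v² = GM / r, so r = GM / v².
r = 1.457e+20 / (2.611e+06)² m ≈ 2.137e+07 m = 21.37 Mm.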